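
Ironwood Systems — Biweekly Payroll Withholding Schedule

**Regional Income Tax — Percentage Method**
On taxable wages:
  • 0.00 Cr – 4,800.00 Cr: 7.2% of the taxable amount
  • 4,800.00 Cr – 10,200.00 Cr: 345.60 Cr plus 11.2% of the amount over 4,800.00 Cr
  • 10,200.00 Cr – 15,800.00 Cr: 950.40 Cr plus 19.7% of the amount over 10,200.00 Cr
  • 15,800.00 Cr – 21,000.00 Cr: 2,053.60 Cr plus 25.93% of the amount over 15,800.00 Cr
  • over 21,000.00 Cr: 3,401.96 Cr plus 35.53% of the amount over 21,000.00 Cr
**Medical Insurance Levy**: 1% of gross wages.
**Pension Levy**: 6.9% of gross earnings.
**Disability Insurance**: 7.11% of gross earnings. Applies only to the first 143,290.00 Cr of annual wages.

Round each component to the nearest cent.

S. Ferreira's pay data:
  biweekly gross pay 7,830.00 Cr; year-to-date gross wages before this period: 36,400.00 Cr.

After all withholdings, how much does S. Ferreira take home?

Regional Income Tax: taxable = 7,830.00 Cr
  345.60 Cr + 11.2% × (7,830.00 Cr − 4,800.00 Cr) = 345.60 Cr + 11.2% × 3,030.00 Cr = 684.96 Cr
Medical Insurance Levy: 1% × 7,830.00 Cr = 78.30 Cr
Pension Levy: 6.9% × 7,830.00 Cr = 540.27 Cr
Disability Insurance: 7.11% × 7,830.00 Cr = 556.71 Cr
Total withheld: 684.96 Cr + 78.30 Cr + 540.27 Cr + 556.71 Cr = 1,860.24 Cr
Net pay: 7,830.00 Cr − 1,860.24 Cr = 5,969.76 Cr

5,969.76 Cr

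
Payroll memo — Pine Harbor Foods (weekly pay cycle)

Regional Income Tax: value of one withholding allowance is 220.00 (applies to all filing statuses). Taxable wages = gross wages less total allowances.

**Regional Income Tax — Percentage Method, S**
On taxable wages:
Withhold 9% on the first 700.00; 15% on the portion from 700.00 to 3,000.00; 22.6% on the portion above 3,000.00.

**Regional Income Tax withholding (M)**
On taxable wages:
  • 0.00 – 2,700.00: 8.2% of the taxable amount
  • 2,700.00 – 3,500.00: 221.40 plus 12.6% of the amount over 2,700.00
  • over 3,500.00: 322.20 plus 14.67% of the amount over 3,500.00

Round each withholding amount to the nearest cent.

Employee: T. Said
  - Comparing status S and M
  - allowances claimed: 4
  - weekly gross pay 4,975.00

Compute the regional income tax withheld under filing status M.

Regional Income Tax (M): taxable = 4,975.00 − 4×220.00 = 4,095.00
  322.20 + 14.67% × (4,095.00 − 3,500.00) = 322.20 + 14.67% × 595.00 = 409.49

409.49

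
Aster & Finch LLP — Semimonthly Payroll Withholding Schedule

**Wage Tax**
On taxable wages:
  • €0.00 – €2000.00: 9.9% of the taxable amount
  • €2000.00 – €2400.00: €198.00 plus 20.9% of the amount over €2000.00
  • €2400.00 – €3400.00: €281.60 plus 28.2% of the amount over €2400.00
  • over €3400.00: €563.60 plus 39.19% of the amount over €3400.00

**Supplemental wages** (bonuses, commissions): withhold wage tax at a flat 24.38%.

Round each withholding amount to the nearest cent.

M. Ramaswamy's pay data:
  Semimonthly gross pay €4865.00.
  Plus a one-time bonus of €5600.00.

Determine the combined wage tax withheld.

€2503.01

Wage Tax: taxable = €4865.00
  €563.60 + 39.19% × (€4865.00 − €3400.00) = €563.60 + 39.19% × €1465.00 = €1137.73
Supplemental (24.38% flat on bonus): 24.38% × €5600.00 = €1365.28
Total wage tax: €1137.73 + €1365.28 = €2503.01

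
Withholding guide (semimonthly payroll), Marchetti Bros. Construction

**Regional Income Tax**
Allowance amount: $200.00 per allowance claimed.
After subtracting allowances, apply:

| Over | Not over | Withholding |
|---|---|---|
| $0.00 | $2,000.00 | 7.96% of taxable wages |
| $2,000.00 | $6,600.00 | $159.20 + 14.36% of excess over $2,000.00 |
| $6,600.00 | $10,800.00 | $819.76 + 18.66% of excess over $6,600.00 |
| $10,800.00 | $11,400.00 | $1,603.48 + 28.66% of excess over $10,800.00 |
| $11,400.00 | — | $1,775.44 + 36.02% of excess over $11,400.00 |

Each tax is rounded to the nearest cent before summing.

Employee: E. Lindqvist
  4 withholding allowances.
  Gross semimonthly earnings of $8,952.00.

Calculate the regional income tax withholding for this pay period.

Regional Income Tax: taxable = $8,952.00 − 4×$200.00 = $8,152.00
  $819.76 + 18.66% × ($8,152.00 − $6,600.00) = $819.76 + 18.66% × $1,552.00 = $1,109.36

$1,109.36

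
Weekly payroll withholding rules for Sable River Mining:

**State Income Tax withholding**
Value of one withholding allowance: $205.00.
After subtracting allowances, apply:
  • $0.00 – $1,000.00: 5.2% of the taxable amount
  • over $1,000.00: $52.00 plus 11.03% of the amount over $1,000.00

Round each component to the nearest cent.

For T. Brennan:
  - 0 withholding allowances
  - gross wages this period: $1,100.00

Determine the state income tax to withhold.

State Income Tax: taxable = $1,100.00
  $52.00 + 11.03% × ($1,100.00 − $1,000.00) = $52.00 + 11.03% × $100.00 = $63.03

$63.03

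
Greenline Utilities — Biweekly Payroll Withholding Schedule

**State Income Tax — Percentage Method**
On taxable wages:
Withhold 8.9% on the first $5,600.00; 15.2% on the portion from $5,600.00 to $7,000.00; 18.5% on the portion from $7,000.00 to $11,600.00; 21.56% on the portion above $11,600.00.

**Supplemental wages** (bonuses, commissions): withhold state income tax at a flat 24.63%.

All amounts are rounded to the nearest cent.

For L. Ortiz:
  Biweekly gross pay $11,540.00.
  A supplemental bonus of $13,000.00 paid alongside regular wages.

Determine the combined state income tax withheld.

State Income Tax: taxable = $11,540.00
  $711.20 + 18.5% × ($11,540.00 − $7,000.00) = $711.20 + 18.5% × $4,540.00 = $1,551.10
Supplemental (24.63% flat on bonus): 24.63% × $13,000.00 = $3,201.90
Total state income tax: $1,551.10 + $3,201.90 = $4,753.00

$4,753.00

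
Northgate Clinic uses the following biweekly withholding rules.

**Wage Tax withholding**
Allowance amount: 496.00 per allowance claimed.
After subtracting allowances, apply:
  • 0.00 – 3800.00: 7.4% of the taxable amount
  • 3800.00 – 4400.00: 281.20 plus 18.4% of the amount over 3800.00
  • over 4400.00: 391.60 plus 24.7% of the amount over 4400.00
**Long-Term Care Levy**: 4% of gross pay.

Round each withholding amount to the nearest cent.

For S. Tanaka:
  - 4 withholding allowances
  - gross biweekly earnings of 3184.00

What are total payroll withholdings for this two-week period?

216.16

Wage Tax: taxable = 3184.00 − 4×496.00 = 1200.00
  7.4% × 1200.00 = 88.80
Long-Term Care Levy: 4% × 3184.00 = 127.36
Total: 88.80 + 127.36 = 216.16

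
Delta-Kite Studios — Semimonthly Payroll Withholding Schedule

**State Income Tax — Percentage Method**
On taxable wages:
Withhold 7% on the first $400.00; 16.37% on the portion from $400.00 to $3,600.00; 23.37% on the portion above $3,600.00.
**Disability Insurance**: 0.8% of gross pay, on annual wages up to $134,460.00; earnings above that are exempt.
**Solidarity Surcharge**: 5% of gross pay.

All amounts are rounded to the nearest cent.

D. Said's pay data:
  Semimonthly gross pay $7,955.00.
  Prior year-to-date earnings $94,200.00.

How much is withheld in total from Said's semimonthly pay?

State Income Tax: taxable = $7,955.00
  $551.84 + 23.37% × ($7,955.00 − $3,600.00) = $551.84 + 23.37% × $4,355.00 = $1,569.60
Disability Insurance: 0.8% × $7,955.00 = $63.64
Solidarity Surcharge: 5% × $7,955.00 = $397.75
Total: $1,569.60 + $63.64 + $397.75 = $2,030.99

$2,030.99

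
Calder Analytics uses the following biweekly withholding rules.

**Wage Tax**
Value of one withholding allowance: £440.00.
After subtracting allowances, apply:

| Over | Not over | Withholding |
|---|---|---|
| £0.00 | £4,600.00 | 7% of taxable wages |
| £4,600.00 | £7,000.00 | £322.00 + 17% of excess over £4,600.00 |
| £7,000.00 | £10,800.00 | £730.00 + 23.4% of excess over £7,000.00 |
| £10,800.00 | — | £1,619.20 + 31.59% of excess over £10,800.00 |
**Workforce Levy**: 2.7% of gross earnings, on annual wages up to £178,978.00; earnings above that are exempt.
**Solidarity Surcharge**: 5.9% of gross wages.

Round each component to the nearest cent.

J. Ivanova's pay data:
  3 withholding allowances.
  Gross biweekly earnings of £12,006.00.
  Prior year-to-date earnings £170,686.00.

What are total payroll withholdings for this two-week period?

£2,524.75

Wage Tax: taxable = £12,006.00 − 3×£440.00 = £10,686.00
  £730.00 + 23.4% × (£10,686.00 − £7,000.00) = £730.00 + 23.4% × £3,686.00 = £1,592.52
Workforce Levy: cap £178,978.00 − YTD £170,686.00 = £8,292.00 subject; 2.7% × £8,292.00 = £223.88
Solidarity Surcharge: 5.9% × £12,006.00 = £708.35
Total: £1,592.52 + £223.88 + £708.35 = £2,524.75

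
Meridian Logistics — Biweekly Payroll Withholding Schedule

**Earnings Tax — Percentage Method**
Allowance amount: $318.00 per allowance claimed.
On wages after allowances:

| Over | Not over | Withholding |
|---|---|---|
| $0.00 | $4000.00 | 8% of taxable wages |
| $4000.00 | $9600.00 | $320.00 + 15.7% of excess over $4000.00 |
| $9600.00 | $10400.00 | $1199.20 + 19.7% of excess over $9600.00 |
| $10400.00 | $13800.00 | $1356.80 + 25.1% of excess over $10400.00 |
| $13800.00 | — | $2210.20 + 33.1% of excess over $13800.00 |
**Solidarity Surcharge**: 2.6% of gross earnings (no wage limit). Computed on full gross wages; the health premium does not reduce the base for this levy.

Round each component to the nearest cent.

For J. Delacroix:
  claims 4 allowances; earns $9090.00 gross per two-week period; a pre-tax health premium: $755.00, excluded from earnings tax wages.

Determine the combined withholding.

$1037.23

Earnings Tax: taxable = $9090.00 − $755.00 − 4×$318.00 = $7063.00
  $320.00 + 15.7% × ($7063.00 − $4000.00) = $320.00 + 15.7% × $3063.00 = $800.89
Solidarity Surcharge: 2.6% × $9090.00 = $236.34
Total: $800.89 + $236.34 = $1037.23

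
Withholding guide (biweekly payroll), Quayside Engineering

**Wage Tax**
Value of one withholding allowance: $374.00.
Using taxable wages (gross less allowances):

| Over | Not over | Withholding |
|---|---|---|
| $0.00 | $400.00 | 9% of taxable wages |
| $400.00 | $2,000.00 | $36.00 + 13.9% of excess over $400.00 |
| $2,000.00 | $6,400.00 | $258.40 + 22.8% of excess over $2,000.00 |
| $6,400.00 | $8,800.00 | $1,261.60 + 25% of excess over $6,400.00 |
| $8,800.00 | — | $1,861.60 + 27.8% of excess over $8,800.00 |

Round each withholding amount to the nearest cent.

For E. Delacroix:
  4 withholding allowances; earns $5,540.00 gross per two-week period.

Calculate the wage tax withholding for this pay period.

$724.43

Wage Tax: taxable = $5,540.00 − 4×$374.00 = $4,044.00
  $258.40 + 22.8% × ($4,044.00 − $2,000.00) = $258.40 + 22.8% × $2,044.00 = $724.43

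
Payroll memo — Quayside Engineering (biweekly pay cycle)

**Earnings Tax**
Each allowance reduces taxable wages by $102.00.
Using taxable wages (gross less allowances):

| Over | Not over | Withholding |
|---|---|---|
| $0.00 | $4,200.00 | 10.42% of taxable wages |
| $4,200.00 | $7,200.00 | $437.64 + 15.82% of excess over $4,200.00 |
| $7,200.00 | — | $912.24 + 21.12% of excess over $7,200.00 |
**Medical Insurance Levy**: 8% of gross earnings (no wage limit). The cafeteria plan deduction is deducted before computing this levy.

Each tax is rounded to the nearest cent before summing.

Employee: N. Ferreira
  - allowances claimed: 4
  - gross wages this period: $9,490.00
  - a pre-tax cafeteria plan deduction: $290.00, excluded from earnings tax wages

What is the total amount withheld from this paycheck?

Earnings Tax: taxable = $9,490.00 − $290.00 − 4×$102.00 = $8,792.00
  $912.24 + 21.12% × ($8,792.00 − $7,200.00) = $912.24 + 21.12% × $1,592.00 = $1,248.47
Medical Insurance Levy: 8% × $9,200.00 = $736.00
Total: $1,248.47 + $736.00 = $1,984.47

$1,984.47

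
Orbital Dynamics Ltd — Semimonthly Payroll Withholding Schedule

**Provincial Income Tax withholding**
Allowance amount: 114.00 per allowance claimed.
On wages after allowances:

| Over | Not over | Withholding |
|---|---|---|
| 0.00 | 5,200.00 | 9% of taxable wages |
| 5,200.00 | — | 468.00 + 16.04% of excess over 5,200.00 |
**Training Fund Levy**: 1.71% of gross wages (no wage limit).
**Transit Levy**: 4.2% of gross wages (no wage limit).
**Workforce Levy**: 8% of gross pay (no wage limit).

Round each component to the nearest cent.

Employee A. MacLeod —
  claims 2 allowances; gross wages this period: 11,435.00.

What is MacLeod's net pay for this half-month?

Provincial Income Tax: taxable = 11,435.00 − 2×114.00 = 11,207.00
  468.00 + 16.04% × (11,207.00 − 5,200.00) = 468.00 + 16.04% × 6,007.00 = 1,431.52
Training Fund Levy: 1.71% × 11,435.00 = 195.54
Transit Levy: 4.2% × 11,435.00 = 480.27
Workforce Levy: 8% × 11,435.00 = 914.80
Total withheld: 1,431.52 + 195.54 + 480.27 + 914.80 = 3,022.13
Net pay: 11,435.00 − 3,022.13 = 8,412.87

8,412.87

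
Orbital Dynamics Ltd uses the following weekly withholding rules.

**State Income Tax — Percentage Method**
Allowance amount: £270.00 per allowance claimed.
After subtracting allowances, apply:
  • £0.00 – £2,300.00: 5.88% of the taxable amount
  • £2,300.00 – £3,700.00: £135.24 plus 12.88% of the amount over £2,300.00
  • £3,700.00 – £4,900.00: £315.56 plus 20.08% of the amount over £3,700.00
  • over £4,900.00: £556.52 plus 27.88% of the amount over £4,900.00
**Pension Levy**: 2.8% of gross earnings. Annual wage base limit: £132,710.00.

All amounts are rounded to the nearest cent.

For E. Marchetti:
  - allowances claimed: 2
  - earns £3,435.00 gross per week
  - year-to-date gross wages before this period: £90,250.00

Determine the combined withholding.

State Income Tax: taxable = £3,435.00 − 2×£270.00 = £2,895.00
  £135.24 + 12.88% × (£2,895.00 − £2,300.00) = £135.24 + 12.88% × £595.00 = £211.88
Pension Levy: 2.8% × £3,435.00 = £96.18
Total: £211.88 + £96.18 = £308.06

£308.06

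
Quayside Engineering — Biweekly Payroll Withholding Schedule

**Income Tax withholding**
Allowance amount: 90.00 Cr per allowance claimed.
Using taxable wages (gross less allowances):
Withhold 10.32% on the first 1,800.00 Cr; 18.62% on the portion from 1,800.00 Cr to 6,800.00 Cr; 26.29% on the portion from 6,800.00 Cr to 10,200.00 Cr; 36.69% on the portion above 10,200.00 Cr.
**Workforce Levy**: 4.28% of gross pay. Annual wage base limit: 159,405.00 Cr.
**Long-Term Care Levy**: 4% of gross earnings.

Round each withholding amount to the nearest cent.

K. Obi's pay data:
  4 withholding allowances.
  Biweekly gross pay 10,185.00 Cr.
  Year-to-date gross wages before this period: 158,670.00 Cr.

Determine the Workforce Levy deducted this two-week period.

Workforce Levy: cap 159,405.00 Cr − YTD 158,670.00 Cr = 735.00 Cr subject; 4.28% × 735.00 Cr = 31.46 Cr

31.46 Cr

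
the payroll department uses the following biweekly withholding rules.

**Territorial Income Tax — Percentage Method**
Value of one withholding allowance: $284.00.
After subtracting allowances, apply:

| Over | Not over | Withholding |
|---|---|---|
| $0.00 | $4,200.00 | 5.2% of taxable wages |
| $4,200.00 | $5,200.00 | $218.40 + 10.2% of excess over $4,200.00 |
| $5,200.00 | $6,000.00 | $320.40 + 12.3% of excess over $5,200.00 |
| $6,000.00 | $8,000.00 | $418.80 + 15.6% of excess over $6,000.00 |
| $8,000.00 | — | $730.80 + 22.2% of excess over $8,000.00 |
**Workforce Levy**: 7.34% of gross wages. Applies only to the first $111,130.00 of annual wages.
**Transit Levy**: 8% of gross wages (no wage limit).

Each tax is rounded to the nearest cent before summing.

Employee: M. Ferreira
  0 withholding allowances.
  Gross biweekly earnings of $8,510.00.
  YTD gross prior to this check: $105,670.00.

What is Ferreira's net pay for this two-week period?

Territorial Income Tax: taxable = $8,510.00
  $730.80 + 22.2% × ($8,510.00 − $8,000.00) = $730.80 + 22.2% × $510.00 = $844.02
Workforce Levy: cap $111,130.00 − YTD $105,670.00 = $5,460.00 subject; 7.34% × $5,460.00 = $400.76
Transit Levy: 8% × $8,510.00 = $680.80
Total withheld: $844.02 + $400.76 + $680.80 = $1,925.58
Net pay: $8,510.00 − $1,925.58 = $6,584.42

$6,584.42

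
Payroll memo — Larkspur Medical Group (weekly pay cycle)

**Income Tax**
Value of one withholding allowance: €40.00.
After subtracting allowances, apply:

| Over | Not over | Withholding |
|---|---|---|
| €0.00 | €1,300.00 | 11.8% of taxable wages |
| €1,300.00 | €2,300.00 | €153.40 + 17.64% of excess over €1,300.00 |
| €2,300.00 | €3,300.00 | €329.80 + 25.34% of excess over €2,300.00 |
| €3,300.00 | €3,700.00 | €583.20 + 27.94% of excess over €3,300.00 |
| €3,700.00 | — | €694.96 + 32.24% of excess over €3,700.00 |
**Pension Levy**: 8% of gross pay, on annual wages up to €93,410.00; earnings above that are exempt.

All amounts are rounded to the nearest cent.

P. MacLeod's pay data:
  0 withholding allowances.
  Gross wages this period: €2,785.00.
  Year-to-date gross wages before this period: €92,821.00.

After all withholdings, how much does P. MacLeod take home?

Income Tax: taxable = €2,785.00
  €329.80 + 25.34% × (€2,785.00 − €2,300.00) = €329.80 + 25.34% × €485.00 = €452.70
Pension Levy: cap €93,410.00 − YTD €92,821.00 = €589.00 subject; 8% × €589.00 = €47.12
Total withheld: €452.70 + €47.12 = €499.82
Net pay: €2,785.00 − €499.82 = €2,285.18

€2,285.18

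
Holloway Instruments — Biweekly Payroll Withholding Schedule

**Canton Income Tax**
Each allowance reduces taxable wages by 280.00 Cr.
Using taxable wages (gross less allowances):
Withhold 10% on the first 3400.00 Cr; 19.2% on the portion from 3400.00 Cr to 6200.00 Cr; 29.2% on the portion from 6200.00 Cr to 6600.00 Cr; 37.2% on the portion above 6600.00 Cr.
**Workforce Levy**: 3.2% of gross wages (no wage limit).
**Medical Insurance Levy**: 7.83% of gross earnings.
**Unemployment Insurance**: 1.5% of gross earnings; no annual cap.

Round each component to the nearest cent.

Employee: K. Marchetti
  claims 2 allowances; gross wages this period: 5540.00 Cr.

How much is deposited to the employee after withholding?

4202.48 Cr

Canton Income Tax: taxable = 5540.00 Cr − 2×280.00 Cr = 4980.00 Cr
  340.00 Cr + 19.2% × (4980.00 Cr − 3400.00 Cr) = 340.00 Cr + 19.2% × 1580.00 Cr = 643.36 Cr
Workforce Levy: 3.2% × 5540.00 Cr = 177.28 Cr
Medical Insurance Levy: 7.83% × 5540.00 Cr = 433.78 Cr
Unemployment Insurance: 1.5% × 5540.00 Cr = 83.10 Cr
Total withheld: 643.36 Cr + 177.28 Cr + 433.78 Cr + 83.10 Cr = 1337.52 Cr
Net pay: 5540.00 Cr − 1337.52 Cr = 4202.48 Cr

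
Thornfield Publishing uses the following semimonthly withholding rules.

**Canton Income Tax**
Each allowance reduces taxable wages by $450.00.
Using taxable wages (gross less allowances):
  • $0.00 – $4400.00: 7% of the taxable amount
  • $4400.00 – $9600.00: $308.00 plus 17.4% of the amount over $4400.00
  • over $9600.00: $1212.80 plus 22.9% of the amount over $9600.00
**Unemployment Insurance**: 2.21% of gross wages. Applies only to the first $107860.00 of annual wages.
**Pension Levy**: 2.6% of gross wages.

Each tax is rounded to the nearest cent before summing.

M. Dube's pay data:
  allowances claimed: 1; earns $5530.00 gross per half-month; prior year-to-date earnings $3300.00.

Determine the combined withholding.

$692.31

Canton Income Tax: taxable = $5530.00 − 1×$450.00 = $5080.00
  $308.00 + 17.4% × ($5080.00 − $4400.00) = $308.00 + 17.4% × $680.00 = $426.32
Unemployment Insurance: 2.21% × $5530.00 = $122.21
Pension Levy: 2.6% × $5530.00 = $143.78
Total: $426.32 + $122.21 + $143.78 = $692.31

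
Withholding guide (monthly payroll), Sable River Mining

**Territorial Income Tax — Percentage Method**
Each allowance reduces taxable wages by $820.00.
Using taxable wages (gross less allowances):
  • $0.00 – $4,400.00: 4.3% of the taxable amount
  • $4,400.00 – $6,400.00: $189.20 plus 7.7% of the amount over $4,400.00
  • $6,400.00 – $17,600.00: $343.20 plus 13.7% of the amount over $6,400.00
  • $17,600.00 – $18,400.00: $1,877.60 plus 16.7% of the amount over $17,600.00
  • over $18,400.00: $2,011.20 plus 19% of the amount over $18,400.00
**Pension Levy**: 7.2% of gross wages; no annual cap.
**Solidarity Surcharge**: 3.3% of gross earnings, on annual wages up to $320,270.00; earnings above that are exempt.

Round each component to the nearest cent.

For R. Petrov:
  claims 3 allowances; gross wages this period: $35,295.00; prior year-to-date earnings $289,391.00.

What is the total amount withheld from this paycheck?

Territorial Income Tax: taxable = $35,295.00 − 3×$820.00 = $32,835.00
  $2,011.20 + 19% × ($32,835.00 − $18,400.00) = $2,011.20 + 19% × $14,435.00 = $4,753.85
Pension Levy: 7.2% × $35,295.00 = $2,541.24
Solidarity Surcharge: cap $320,270.00 − YTD $289,391.00 = $30,879.00 subject; 3.3% × $30,879.00 = $1,019.01
Total: $4,753.85 + $2,541.24 + $1,019.01 = $8,314.10

$8,314.10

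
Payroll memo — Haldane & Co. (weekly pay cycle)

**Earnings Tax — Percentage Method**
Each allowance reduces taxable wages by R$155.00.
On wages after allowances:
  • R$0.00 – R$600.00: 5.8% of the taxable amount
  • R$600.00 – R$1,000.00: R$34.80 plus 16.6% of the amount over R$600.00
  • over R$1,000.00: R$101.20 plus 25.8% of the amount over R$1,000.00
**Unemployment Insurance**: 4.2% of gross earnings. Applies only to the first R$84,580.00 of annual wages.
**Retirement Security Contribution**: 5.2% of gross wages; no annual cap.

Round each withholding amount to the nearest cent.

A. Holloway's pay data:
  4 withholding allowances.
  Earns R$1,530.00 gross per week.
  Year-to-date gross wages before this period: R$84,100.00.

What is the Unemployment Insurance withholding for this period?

R$20.16

Unemployment Insurance: cap R$84,580.00 − YTD R$84,100.00 = R$480.00 subject; 4.2% × R$480.00 = R$20.16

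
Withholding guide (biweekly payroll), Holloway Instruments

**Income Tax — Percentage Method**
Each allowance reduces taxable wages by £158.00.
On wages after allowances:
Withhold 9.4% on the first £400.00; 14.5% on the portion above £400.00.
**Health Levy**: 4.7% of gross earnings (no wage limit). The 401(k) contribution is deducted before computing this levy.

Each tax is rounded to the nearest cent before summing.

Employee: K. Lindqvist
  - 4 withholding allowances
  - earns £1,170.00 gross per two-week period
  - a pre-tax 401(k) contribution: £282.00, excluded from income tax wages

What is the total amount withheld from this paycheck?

Income Tax: taxable = £1,170.00 − £282.00 − 4×£158.00 = £256.00
  9.4% × £256.00 = £24.06
Health Levy: 4.7% × £888.00 = £41.74
Total: £24.06 + £41.74 = £65.80

£65.80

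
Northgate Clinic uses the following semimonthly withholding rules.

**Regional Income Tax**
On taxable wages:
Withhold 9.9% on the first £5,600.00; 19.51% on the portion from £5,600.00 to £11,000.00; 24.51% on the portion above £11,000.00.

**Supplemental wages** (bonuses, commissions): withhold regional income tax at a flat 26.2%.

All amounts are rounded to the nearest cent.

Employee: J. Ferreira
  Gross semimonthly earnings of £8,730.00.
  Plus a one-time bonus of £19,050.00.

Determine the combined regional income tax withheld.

Regional Income Tax: taxable = £8,730.00
  £554.40 + 19.51% × (£8,730.00 − £5,600.00) = £554.40 + 19.51% × £3,130.00 = £1,165.06
Supplemental (26.2% flat on bonus): 26.2% × £19,050.00 = £4,991.10
Total regional income tax: £1,165.06 + £4,991.10 = £6,156.16

£6,156.16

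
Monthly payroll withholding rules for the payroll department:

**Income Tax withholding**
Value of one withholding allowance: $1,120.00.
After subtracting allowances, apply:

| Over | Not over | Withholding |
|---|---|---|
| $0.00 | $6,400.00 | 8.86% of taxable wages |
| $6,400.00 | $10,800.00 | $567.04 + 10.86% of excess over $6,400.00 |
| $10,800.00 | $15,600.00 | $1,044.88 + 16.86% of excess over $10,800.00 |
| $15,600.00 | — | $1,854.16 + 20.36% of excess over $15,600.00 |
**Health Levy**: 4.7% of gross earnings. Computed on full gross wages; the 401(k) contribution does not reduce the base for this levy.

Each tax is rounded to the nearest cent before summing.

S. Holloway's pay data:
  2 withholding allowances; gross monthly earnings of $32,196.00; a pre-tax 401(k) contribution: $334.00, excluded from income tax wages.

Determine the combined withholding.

$6,222.25

Income Tax: taxable = $32,196.00 − $334.00 − 2×$1,120.00 = $29,622.00
  $1,854.16 + 20.36% × ($29,622.00 − $15,600.00) = $1,854.16 + 20.36% × $14,022.00 = $4,709.04
Health Levy: 4.7% × $32,196.00 = $1,513.21
Total: $4,709.04 + $1,513.21 = $6,222.25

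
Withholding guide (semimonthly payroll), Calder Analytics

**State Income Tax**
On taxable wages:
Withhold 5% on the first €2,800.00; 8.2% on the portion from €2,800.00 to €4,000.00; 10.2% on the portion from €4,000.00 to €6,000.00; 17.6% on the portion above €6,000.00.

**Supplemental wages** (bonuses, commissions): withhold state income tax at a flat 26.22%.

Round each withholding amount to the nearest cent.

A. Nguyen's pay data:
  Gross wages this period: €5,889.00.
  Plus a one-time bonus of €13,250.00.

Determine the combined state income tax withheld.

€3,905.23

State Income Tax: taxable = €5,889.00
  €238.40 + 10.2% × (€5,889.00 − €4,000.00) = €238.40 + 10.2% × €1,889.00 = €431.08
Supplemental (26.22% flat on bonus): 26.22% × €13,250.00 = €3,474.15
Total state income tax: €431.08 + €3,474.15 = €3,905.23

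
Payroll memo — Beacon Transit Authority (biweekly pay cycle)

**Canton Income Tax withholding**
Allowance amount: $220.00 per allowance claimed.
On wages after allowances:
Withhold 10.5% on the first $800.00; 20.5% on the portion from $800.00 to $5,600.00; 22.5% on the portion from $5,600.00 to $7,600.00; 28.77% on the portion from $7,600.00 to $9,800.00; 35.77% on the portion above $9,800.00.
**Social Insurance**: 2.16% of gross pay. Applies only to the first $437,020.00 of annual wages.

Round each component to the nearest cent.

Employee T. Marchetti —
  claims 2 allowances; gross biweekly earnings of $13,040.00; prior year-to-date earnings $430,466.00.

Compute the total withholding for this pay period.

$3,294.07

Canton Income Tax: taxable = $13,040.00 − 2×$220.00 = $12,600.00
  $2,150.94 + 35.77% × ($12,600.00 − $9,800.00) = $2,150.94 + 35.77% × $2,800.00 = $3,152.50
Social Insurance: cap $437,020.00 − YTD $430,466.00 = $6,554.00 subject; 2.16% × $6,554.00 = $141.57
Total: $3,152.50 + $141.57 = $3,294.07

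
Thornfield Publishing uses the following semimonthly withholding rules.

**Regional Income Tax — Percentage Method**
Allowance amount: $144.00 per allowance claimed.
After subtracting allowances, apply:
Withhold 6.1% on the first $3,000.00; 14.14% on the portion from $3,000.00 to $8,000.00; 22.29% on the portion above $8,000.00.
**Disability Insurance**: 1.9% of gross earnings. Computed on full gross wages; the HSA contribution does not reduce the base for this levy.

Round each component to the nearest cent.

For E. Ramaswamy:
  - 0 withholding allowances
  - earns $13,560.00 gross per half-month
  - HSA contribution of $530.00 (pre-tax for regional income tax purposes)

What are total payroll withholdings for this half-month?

$2,268.83

Regional Income Tax: taxable = $13,560.00 − $530.00 = $13,030.00
  $890.00 + 22.29% × ($13,030.00 − $8,000.00) = $890.00 + 22.29% × $5,030.00 = $2,011.19
Disability Insurance: 1.9% × $13,560.00 = $257.64
Total: $2,011.19 + $257.64 = $2,268.83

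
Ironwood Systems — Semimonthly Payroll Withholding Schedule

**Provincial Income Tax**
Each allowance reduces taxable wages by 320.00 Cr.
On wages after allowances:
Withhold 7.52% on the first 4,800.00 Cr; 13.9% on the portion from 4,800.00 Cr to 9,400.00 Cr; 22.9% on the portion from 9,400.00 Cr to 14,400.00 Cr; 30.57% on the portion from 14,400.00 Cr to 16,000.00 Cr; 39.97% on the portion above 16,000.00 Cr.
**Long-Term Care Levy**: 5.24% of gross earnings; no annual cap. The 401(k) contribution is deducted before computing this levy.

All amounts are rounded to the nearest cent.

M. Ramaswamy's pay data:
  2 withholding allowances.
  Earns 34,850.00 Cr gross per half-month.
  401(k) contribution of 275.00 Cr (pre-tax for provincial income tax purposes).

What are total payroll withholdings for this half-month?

11,614.83 Cr

Provincial Income Tax: taxable = 34,850.00 Cr − 275.00 Cr − 2×320.00 Cr = 33,935.00 Cr
  2,634.48 Cr + 39.97% × (33,935.00 Cr − 16,000.00 Cr) = 2,634.48 Cr + 39.97% × 17,935.00 Cr = 9,803.10 Cr
Long-Term Care Levy: 5.24% × 34,575.00 Cr = 1,811.73 Cr
Total: 9,803.10 Cr + 1,811.73 Cr = 11,614.83 Cr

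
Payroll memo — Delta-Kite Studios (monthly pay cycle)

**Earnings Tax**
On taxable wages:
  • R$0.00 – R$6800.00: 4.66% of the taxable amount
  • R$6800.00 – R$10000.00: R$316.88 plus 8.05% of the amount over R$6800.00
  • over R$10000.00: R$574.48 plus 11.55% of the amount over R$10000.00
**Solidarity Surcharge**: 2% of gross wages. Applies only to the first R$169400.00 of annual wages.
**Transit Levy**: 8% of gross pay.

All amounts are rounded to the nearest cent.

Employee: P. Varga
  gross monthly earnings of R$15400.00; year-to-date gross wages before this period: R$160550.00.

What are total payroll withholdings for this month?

R$2607.18

Earnings Tax: taxable = R$15400.00
  R$574.48 + 11.55% × (R$15400.00 − R$10000.00) = R$574.48 + 11.55% × R$5400.00 = R$1198.18
Solidarity Surcharge: cap R$169400.00 − YTD R$160550.00 = R$8850.00 subject; 2% × R$8850.00 = R$177.00
Transit Levy: 8% × R$15400.00 = R$1232.00
Total: R$1198.18 + R$177.00 + R$1232.00 = R$2607.18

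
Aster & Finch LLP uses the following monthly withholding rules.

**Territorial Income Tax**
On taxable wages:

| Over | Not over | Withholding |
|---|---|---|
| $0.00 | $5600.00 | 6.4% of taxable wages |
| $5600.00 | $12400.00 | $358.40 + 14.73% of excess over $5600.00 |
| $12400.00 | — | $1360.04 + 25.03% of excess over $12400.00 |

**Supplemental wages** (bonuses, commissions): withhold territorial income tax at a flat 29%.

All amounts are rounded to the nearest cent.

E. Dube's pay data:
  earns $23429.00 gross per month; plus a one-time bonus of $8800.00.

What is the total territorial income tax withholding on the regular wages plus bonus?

Territorial Income Tax: taxable = $23429.00
  $1360.04 + 25.03% × ($23429.00 − $12400.00) = $1360.04 + 25.03% × $11029.00 = $4120.60
Supplemental (29% flat on bonus): 29% × $8800.00 = $2552.00
Total territorial income tax: $4120.60 + $2552.00 = $6672.60

$6672.60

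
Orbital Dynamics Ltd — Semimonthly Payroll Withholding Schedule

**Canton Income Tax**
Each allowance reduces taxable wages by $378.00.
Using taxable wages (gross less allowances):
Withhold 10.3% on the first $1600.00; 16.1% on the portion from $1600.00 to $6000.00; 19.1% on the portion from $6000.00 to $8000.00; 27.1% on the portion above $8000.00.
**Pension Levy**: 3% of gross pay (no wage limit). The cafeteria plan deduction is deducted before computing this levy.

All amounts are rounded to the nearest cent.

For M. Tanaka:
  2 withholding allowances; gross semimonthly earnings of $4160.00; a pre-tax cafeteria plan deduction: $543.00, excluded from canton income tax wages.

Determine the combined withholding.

$476.33

Canton Income Tax: taxable = $4160.00 − $543.00 − 2×$378.00 = $2861.00
  $164.80 + 16.1% × ($2861.00 − $1600.00) = $164.80 + 16.1% × $1261.00 = $367.82
Pension Levy: 3% × $3617.00 = $108.51
Total: $367.82 + $108.51 = $476.33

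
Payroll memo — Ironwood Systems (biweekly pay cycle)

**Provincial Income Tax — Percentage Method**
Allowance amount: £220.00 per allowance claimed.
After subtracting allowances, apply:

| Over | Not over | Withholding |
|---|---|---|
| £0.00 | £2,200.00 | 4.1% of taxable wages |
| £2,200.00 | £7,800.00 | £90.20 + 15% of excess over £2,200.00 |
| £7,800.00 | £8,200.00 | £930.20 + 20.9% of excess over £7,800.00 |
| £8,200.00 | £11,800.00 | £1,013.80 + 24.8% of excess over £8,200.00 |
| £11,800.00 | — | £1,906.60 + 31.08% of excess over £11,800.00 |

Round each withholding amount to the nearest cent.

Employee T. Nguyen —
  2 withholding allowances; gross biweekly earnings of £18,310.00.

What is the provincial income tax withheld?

Provincial Income Tax: taxable = £18,310.00 − 2×£220.00 = £17,870.00
  £1,906.60 + 31.08% × (£17,870.00 − £11,800.00) = £1,906.60 + 31.08% × £6,070.00 = £3,793.16

£3,793.16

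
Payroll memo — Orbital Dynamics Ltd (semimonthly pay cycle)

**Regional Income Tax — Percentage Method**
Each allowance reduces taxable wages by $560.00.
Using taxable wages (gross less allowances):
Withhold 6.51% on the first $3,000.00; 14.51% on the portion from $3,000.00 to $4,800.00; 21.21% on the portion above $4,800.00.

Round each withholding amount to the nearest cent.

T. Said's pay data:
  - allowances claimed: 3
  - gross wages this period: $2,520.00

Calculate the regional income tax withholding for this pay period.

$54.68

Regional Income Tax: taxable = $2,520.00 − 3×$560.00 = $840.00
  6.51% × $840.00 = $54.68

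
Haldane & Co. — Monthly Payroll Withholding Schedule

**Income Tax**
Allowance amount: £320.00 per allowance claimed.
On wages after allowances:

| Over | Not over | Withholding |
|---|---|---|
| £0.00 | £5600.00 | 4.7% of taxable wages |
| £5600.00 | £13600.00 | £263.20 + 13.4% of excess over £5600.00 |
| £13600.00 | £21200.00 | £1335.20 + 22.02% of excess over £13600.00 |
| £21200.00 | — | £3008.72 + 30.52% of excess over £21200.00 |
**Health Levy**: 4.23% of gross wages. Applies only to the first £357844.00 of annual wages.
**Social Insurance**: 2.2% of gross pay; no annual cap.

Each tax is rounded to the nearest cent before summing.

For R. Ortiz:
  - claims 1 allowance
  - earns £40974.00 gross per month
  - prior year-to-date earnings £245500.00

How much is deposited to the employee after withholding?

£29393.29

Income Tax: taxable = £40974.00 − 1×£320.00 = £40654.00
  £3008.72 + 30.52% × (£40654.00 − £21200.00) = £3008.72 + 30.52% × £19454.00 = £8946.08
Health Levy: 4.23% × £40974.00 = £1733.20
Social Insurance: 2.2% × £40974.00 = £901.43
Total withheld: £8946.08 + £1733.20 + £901.43 = £11580.71
Net pay: £40974.00 − £11580.71 = £29393.29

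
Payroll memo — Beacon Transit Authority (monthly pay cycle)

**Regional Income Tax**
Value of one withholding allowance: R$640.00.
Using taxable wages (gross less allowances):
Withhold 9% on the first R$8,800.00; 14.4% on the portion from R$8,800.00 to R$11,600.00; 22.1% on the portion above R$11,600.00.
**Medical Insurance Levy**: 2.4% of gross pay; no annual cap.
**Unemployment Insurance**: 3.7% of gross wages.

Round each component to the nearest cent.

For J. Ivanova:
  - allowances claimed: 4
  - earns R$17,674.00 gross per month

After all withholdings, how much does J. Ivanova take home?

Regional Income Tax: taxable = R$17,674.00 − 4×R$640.00 = R$15,114.00
  R$1,195.20 + 22.1% × (R$15,114.00 − R$11,600.00) = R$1,195.20 + 22.1% × R$3,514.00 = R$1,971.79
Medical Insurance Levy: 2.4% × R$17,674.00 = R$424.18
Unemployment Insurance: 3.7% × R$17,674.00 = R$653.94
Total withheld: R$1,971.79 + R$424.18 + R$653.94 = R$3,049.91
Net pay: R$17,674.00 − R$3,049.91 = R$14,624.09

R$14,624.09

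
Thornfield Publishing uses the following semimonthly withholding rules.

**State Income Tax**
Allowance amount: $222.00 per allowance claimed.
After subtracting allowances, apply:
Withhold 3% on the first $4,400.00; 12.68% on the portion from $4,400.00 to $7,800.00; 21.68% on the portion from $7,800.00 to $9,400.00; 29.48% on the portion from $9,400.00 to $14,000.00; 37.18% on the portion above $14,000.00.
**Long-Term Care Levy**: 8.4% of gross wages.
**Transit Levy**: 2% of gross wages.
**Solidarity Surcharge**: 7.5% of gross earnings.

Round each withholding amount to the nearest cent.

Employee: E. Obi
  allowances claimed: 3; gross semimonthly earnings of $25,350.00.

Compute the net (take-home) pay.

State Income Tax: taxable = $25,350.00 − 3×$222.00 = $24,684.00
  $2,266.08 + 37.18% × ($24,684.00 − $14,000.00) = $2,266.08 + 37.18% × $10,684.00 = $6,238.39
Long-Term Care Levy: 8.4% × $25,350.00 = $2,129.40
Transit Levy: 2% × $25,350.00 = $507.00
Solidarity Surcharge: 7.5% × $25,350.00 = $1,901.25
Total withheld: $6,238.39 + $2,129.40 + $507.00 + $1,901.25 = $10,776.04
Net pay: $25,350.00 − $10,776.04 = $14,573.96

$14,573.96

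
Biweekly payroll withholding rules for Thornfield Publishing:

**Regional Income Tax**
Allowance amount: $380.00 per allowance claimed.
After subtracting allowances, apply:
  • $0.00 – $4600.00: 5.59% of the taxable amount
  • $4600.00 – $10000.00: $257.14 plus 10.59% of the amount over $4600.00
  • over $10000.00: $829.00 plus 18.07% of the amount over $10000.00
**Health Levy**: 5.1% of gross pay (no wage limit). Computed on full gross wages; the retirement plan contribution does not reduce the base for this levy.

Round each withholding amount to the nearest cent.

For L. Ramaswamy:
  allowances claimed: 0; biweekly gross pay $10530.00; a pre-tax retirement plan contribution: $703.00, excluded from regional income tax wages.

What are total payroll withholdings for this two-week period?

Regional Income Tax: taxable = $10530.00 − $703.00 = $9827.00
  $257.14 + 10.59% × ($9827.00 − $4600.00) = $257.14 + 10.59% × $5227.00 = $810.68
Health Levy: 5.1% × $10530.00 = $537.03
Total: $810.68 + $537.03 = $1347.71

$1347.71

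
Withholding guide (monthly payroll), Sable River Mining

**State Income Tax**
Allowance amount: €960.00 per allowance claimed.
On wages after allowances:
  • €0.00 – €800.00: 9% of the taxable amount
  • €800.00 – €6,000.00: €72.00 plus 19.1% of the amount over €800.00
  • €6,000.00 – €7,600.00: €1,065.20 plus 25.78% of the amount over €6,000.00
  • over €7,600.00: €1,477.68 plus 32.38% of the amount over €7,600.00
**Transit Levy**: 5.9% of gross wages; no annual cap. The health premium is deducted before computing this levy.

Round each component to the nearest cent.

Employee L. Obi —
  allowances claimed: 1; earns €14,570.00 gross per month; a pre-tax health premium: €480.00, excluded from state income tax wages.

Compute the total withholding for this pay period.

State Income Tax: taxable = €14,570.00 − €480.00 − 1×€960.00 = €13,130.00
  €1,477.68 + 32.38% × (€13,130.00 − €7,600.00) = €1,477.68 + 32.38% × €5,530.00 = €3,268.29
Transit Levy: 5.9% × €14,090.00 = €831.31
Total: €3,268.29 + €831.31 = €4,099.60

€4,099.60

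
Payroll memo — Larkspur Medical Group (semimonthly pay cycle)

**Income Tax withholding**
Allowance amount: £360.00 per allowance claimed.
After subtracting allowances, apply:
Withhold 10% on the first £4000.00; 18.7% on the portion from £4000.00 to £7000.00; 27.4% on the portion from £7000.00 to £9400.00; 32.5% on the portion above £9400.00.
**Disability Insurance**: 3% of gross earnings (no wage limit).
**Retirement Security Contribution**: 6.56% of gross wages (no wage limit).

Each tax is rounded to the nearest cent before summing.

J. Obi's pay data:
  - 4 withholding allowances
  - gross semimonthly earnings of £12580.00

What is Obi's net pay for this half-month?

Income Tax: taxable = £12580.00 − 4×£360.00 = £11140.00
  £1618.60 + 32.5% × (£11140.00 − £9400.00) = £1618.60 + 32.5% × £1740.00 = £2184.10
Disability Insurance: 3% × £12580.00 = £377.40
Retirement Security Contribution: 6.56% × £12580.00 = £825.25
Total withheld: £2184.10 + £377.40 + £825.25 = £3386.75
Net pay: £12580.00 − £3386.75 = £9193.25

£9193.25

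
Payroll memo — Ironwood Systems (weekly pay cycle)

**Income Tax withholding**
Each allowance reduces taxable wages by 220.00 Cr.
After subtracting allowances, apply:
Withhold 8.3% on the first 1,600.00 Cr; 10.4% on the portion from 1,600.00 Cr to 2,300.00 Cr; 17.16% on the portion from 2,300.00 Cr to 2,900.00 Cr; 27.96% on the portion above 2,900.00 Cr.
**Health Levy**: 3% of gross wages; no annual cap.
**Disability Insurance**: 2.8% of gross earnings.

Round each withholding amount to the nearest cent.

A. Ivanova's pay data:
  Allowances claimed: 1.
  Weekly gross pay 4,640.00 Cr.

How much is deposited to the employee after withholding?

Income Tax: taxable = 4,640.00 Cr − 1×220.00 Cr = 4,420.00 Cr
  308.56 Cr + 27.96% × (4,420.00 Cr − 2,900.00 Cr) = 308.56 Cr + 27.96% × 1,520.00 Cr = 733.55 Cr
Health Levy: 3% × 4,640.00 Cr = 139.20 Cr
Disability Insurance: 2.8% × 4,640.00 Cr = 129.92 Cr
Total withheld: 733.55 Cr + 139.20 Cr + 129.92 Cr = 1,002.67 Cr
Net pay: 4,640.00 Cr − 1,002.67 Cr = 3,637.33 Cr

3,637.33 Cr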